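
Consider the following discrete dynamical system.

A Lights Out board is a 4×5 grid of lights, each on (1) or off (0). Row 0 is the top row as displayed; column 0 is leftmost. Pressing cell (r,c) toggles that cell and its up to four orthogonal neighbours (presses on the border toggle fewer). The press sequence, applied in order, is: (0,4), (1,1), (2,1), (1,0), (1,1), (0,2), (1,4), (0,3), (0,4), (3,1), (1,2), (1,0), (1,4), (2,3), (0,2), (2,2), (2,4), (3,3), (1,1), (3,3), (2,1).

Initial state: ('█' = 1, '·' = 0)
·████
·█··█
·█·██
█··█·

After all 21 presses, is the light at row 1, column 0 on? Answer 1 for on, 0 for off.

0) ·████
·█··█
·█·██
█··█·
1) ·██··
·█···
·█·██
█··█·
2) ··█··
█·█··
···██
█··█·
3) ··█··
███··
█████
██·█·
4) █·█··
··█··
·████
██·█·
5) ███··
██···
··███
██·█·
6) █··█·
███··
··███
██·█·
7) █··██
█████
··██·
██·█·
8) █·█··
███·█
··██·
██·█·
9) █·███
███··
··██·
██·█·
10) █·███
███··
·███·
··██·
11) █··██
█··█·
·█·█·
··██·
12) ···██
·█·█·
██·█·
··██·
13) ···█·
·█··█
██·██
··██·
14) ···█·
·█·██
███··
··█··
15) ·██··
·████
███··
··█··
16) ·██··
·█·██
█··█·
·····
17) ·██··
·█·█·
█···█
····█
18) ·██··
·█·█·
█··██
··██·
19) ··█··
█·██·
██·██
··██·
20) ··█··
█·██·
██··█
····█
21) ··█··
████·
··█·█
·█··█

1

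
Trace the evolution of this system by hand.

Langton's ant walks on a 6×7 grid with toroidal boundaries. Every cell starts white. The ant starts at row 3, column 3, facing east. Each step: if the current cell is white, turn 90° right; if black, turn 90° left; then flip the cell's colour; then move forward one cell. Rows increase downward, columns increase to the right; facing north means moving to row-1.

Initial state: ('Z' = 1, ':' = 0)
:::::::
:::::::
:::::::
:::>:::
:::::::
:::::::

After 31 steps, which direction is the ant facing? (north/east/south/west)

0) :::::::
:::::::
:::::::
:::>:::
:::::::
:::::::
1) :::::::
:::::::
:::::::
:::Z:::
:::v:::
:::::::
2) :::::::
:::::::
:::::::
:::Z:::
::<Z:::
:::::::
3) :::::::
:::::::
:::::::
::^Z:::
::ZZ:::
:::::::
4) :::::::
:::::::
:::::::
::Z>:::
::ZZ:::
:::::::
5) :::::::
:::::::
:::^:::
::Z::::
::ZZ:::
:::::::
6) :::::::
:::::::
:::Z>::
::Z::::
::ZZ:::
:::::::
7) :::::::
:::::::
:::ZZ::
::Z:v::
::ZZ:::
:::::::
8) :::::::
:::::::
:::ZZ::
::Z<Z::
::ZZ:::
:::::::
9) :::::::
:::::::
:::^Z::
::ZZZ::
::ZZ:::
:::::::
10) :::::::
:::::::
::<:Z::
::ZZZ::
::ZZ:::
:::::::
11) :::::::
::^::::
::Z:Z::
::ZZZ::
::ZZ:::
:::::::
12) :::::::
::Z>:::
::Z:Z::
::ZZZ::
::ZZ:::
:::::::
13) :::::::
::ZZ:::
::ZvZ::
::ZZZ::
::ZZ:::
:::::::
14) :::::::
::ZZ:::
::<ZZ::
::ZZZ::
::ZZ:::
:::::::
15) :::::::
::ZZ:::
:::ZZ::
::vZZ::
::ZZ:::
:::::::
16) :::::::
::ZZ:::
:::ZZ::
:::>Z::
::ZZ:::
:::::::
17) :::::::
::ZZ:::
:::^Z::
::::Z::
::ZZ:::
:::::::
18) :::::::
::ZZ:::
::<:Z::
::::Z::
::ZZ:::
:::::::
19) :::::::
::^Z:::
::Z:Z::
::::Z::
::ZZ:::
:::::::
20) :::::::
:<:Z:::
::Z:Z::
::::Z::
::ZZ:::
:::::::
21) :^:::::
:Z:Z:::
::Z:Z::
::::Z::
::ZZ:::
:::::::
22) :Z>::::
:Z:Z:::
::Z:Z::
::::Z::
::ZZ:::
:::::::
23) :ZZ::::
:ZvZ:::
::Z:Z::
::::Z::
::ZZ:::
:::::::
24) :ZZ::::
:<ZZ:::
::Z:Z::
::::Z::
::ZZ:::
:::::::
25) :ZZ::::
::ZZ:::
:vZ:Z::
::::Z::
::ZZ:::
:::::::
26) :ZZ::::
::ZZ:::
<ZZ:Z::
::::Z::
::ZZ:::
:::::::
27) :ZZ::::
^:ZZ:::
ZZZ:Z::
::::Z::
::ZZ:::
:::::::
28) :ZZ::::
Z>ZZ:::
ZZZ:Z::
::::Z::
::ZZ:::
:::::::
29) :ZZ::::
ZZZZ:::
ZvZ:Z::
::::Z::
::ZZ:::
:::::::
30) :ZZ::::
ZZZZ:::
Z:>:Z::
::::Z::
::ZZ:::
:::::::
31) :ZZ::::
ZZ^Z:::
Z:::Z::
::::Z::
::ZZ:::
:::::::

north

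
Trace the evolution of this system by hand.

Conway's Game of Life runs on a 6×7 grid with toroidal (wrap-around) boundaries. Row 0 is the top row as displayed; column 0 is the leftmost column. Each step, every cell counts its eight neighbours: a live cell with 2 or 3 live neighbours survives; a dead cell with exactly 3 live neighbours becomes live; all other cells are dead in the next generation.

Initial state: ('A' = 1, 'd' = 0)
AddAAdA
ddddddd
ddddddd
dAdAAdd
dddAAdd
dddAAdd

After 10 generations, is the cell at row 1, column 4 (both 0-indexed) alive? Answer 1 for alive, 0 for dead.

0

step 0: AddAAdA
ddddddd
ddddddd
dAdAAdd
dddAAdd
dddAAdd
step 1: dddAAAd
ddddddd
ddddddd
ddAAAdd
dddddAd
ddAdddd
step 2: dddAAdd
ddddAdd
dddAddd
dddAAdd
ddAdAdd
dddAdAd
step 3: dddAdAd
ddddAdd
dddAddd
ddAdAdd
ddAddAd
ddAddAd
step 4: dddAdAd
dddAAdd
dddAAdd
ddAdAdd
dAAdAAd
ddAAdAA
step 5: dddddAA
ddAddAd
ddAddAd
dAAdddd
dAddddA
dAddddA
step 6: AddddAA
ddddAAd
ddAAddd
AAAdddd
dAddddd
ddddddA
step 7: AdddAdd
dddAAAd
ddAAAdd
AddAddd
dAAdddd
dddddAA
step 8: dddAddd
ddAddAd
ddAddAd
ddddAdd
AAAdddA
AAdddAA
step 9: AAAdAAd
ddAAAdd
dddAAAd
AdAAdAA
ddAdddd
dddddAd
step 10: dAAddAA
ddddddA
dAddddd
dAAddAA
dAAAAAd
ddAAAAA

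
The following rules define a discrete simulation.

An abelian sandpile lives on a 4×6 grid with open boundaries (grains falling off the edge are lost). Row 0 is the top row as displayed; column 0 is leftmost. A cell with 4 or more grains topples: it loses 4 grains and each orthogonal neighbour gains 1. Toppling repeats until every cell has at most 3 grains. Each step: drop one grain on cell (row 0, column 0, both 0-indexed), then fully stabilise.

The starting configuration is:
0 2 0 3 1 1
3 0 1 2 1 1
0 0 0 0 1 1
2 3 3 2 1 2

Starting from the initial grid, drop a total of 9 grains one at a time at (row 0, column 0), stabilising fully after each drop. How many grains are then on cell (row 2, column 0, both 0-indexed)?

t=0: 0 2 0 3 1 1
3 0 1 2 1 1
0 0 0 0 1 1
2 3 3 2 1 2
t=1: 1 2 0 3 1 1
3 0 1 2 1 1
0 0 0 0 1 1
2 3 3 2 1 2
t=2: 2 2 0 3 1 1
3 0 1 2 1 1
0 0 0 0 1 1
2 3 3 2 1 2
t=3: 3 2 0 3 1 1
3 0 1 2 1 1
0 0 0 0 1 1
2 3 3 2 1 2
t=4: 1 3 0 3 1 1
0 1 1 2 1 1
1 0 0 0 1 1
2 3 3 2 1 2
t=5: 2 3 0 3 1 1
0 1 1 2 1 1
1 0 0 0 1 1
2 3 3 2 1 2
t=6: 3 3 0 3 1 1
0 1 1 2 1 1
1 0 0 0 1 1
2 3 3 2 1 2
t=7: 1 0 1 3 1 1
1 2 1 2 1 1
1 0 0 0 1 1
2 3 3 2 1 2
t=8: 2 0 1 3 1 1
1 2 1 2 1 1
1 0 0 0 1 1
2 3 3 2 1 2
t=9: 3 0 1 3 1 1
1 2 1 2 1 1
1 0 0 0 1 1
2 3 3 2 1 2

1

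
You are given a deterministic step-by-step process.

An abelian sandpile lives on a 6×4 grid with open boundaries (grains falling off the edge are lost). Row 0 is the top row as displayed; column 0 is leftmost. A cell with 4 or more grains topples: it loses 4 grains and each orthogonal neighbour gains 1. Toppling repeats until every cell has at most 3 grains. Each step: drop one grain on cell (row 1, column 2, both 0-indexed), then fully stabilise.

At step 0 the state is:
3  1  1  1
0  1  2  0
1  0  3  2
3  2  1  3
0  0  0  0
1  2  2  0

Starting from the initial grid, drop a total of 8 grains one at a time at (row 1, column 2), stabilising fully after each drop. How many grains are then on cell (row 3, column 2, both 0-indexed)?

[0] 3  1  1  1
0  1  2  0
1  0  3  2
3  2  1  3
0  0  0  0
1  2  2  0
[1] 3  1  1  1
0  1  3  0
1  0  3  2
3  2  1  3
0  0  0  0
1  2  2  0
[2] 3  1  2  1
0  2  1  1
1  1  0  3
3  2  2  3
0  0  0  0
1  2  2  0
[3] 3  1  2  1
0  2  2  1
1  1  0  3
3  2  2  3
0  0  0  0
1  2  2  0
[4] 3  1  2  1
0  2  3  1
1  1  0  3
3  2  2  3
0  0  0  0
1  2  2  0
[5] 3  1  3  1
0  3  0  2
1  1  1  3
3  2  2  3
0  0  0  0
1  2  2  0
[6] 3  1  3  1
0  3  1  2
1  1  1  3
3  2  2  3
0  0  0  0
1  2  2  0
[7] 3  1  3  1
0  3  2  2
1  1  1  3
3  2  2  3
0  0  0  0
1  2  2  0
[8] 3  1  3  1
0  3  3  2
1  1  1  3
3  2  2  3
0  0  0  0
1  2  2  0

2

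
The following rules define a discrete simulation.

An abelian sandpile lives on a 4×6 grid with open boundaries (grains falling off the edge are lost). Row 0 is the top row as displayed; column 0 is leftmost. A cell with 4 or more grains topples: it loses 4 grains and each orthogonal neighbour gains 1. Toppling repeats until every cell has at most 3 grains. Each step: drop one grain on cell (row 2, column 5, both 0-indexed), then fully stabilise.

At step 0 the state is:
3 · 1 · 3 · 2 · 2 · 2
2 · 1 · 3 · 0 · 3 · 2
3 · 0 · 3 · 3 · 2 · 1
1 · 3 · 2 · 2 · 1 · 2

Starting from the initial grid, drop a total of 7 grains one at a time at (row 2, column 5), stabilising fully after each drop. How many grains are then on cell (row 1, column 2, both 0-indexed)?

gen 0: 3 · 1 · 3 · 2 · 2 · 2
2 · 1 · 3 · 0 · 3 · 2
3 · 0 · 3 · 3 · 2 · 1
1 · 3 · 2 · 2 · 1 · 2
gen 1: 3 · 1 · 3 · 2 · 2 · 2
2 · 1 · 3 · 0 · 3 · 2
3 · 0 · 3 · 3 · 2 · 2
1 · 3 · 2 · 2 · 1 · 2
gen 2: 3 · 1 · 3 · 2 · 2 · 2
2 · 1 · 3 · 0 · 3 · 2
3 · 0 · 3 · 3 · 2 · 3
1 · 3 · 2 · 2 · 1 · 2
gen 3: 3 · 1 · 3 · 2 · 2 · 2
2 · 1 · 3 · 0 · 3 · 3
3 · 0 · 3 · 3 · 3 · 0
1 · 3 · 2 · 2 · 1 · 3
gen 4: 3 · 1 · 3 · 2 · 2 · 2
2 · 1 · 3 · 0 · 3 · 3
3 · 0 · 3 · 3 · 3 · 1
1 · 3 · 2 · 2 · 1 · 3
gen 5: 3 · 1 · 3 · 2 · 2 · 2
2 · 1 · 3 · 0 · 3 · 3
3 · 0 · 3 · 3 · 3 · 2
1 · 3 · 2 · 2 · 1 · 3
gen 6: 3 · 1 · 3 · 2 · 2 · 2
2 · 1 · 3 · 0 · 3 · 3
3 · 0 · 3 · 3 · 3 · 3
1 · 3 · 2 · 2 · 1 · 3
gen 7: 3 · 2 · 0 · 3 · 3 · 3
2 · 2 · 1 · 3 · 1 · 1
3 · 1 · 1 · 1 · 2 · 3
1 · 3 · 3 · 3 · 3 · 0

1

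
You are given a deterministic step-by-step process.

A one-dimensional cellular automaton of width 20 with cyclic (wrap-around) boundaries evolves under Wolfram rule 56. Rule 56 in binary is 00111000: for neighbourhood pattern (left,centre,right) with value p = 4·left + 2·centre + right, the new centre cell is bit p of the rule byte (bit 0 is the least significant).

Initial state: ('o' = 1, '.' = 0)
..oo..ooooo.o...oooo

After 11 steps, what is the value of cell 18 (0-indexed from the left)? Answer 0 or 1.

0

gen 0: ..oo..ooooo.o...oooo
gen 1: o.o.o.o....o.o..o...
gen 2: .o.o.o.o....o.o..o..
gen 3: ..o.o.o.o....o.o..o.
gen 4: ...o.o.o.o....o.o..o
gen 5: o...o.o.o.o....o.o..
gen 6: .o...o.o.o.o....o.o.
gen 7: ..o...o.o.o.o....o.o
gen 8: o..o...o.o.o.o....o.
gen 9: .o..o...o.o.o.o....o
gen 10: o.o..o...o.o.o.o....
gen 11: .o.o..o...o.o.o.o...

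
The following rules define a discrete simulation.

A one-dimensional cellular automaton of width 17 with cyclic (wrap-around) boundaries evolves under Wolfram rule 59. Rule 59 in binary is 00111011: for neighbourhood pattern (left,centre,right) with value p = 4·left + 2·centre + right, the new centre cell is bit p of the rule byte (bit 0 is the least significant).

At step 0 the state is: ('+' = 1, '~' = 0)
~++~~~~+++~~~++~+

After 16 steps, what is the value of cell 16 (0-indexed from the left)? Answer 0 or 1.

1

step 0: ~++~~~~+++~~~++~+
step 1: ++~+++++~~++++~+~
step 2: +~++~~~~+++~~~+~+
step 3: ~++~+++++~~+++~++
step 4: ++~++~~~~+++~~++~
step 5: +~++~+++++~~+++~+
step 6: ~++~++~~~~+++~~++
step 7: ++~++~+++++~~+++~
step 8: +~++~++~~~~+++~~+
step 9: ~++~++~+++++~~+++
step 10: ++~++~++~~~~+++~~
step 11: +~++~++~+++++~~++
step 12: ~++~++~++~~~~+++~
step 13: ++~++~++~+++++~~+
step 14: ~~++~++~++~~~~+++
step 15: +++~++~++~+++++~~
step 16: +~~++~++~++~~~~++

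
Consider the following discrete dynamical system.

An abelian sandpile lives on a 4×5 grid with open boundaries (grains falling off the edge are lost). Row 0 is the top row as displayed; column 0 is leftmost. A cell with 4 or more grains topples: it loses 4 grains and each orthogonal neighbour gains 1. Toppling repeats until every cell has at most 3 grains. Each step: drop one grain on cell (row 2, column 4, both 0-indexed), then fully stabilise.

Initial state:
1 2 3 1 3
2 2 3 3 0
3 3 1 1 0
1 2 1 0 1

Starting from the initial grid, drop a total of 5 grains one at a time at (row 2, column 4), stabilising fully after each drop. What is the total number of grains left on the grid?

37

t=0: 1 2 3 1 3
2 2 3 3 0
3 3 1 1 0
1 2 1 0 1
t=1: 1 2 3 1 3
2 2 3 3 0
3 3 1 1 1
1 2 1 0 1
t=2: 1 2 3 1 3
2 2 3 3 0
3 3 1 1 2
1 2 1 0 1
t=3: 1 2 3 1 3
2 2 3 3 0
3 3 1 1 3
1 2 1 0 1
t=4: 1 2 3 1 3
2 2 3 3 1
3 3 1 2 0
1 2 1 0 2
t=5: 1 2 3 1 3
2 2 3 3 1
3 3 1 2 1
1 2 1 0 2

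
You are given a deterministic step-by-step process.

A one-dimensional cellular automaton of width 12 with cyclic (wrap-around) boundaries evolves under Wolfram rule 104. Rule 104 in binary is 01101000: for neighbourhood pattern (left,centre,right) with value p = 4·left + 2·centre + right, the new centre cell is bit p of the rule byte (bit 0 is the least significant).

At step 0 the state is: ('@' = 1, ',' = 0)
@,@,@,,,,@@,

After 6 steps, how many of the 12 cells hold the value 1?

0

t=0: @,@,@,,,,@@,
t=1: ,@,@,,,,,@@@
t=2: @,@,,,,,,@,@
t=3: @@,,,,,,,,@@
t=4: ,@,,,,,,,,@,
t=5: ,,,,,,,,,,,,
t=6: ,,,,,,,,,,,,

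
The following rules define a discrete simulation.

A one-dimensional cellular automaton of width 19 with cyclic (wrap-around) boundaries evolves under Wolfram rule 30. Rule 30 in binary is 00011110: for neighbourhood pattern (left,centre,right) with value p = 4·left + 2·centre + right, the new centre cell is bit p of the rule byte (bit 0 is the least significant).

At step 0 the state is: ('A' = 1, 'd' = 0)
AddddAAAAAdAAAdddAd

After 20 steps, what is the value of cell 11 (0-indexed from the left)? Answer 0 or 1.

1

0) AddddAAAAAdAAAdddAd
1) AAddAAdddddAddAdAAd
2) AdAAAdAdddAAAAAdAdd
3) AdAdddAAdAAdddddAAA
4) ddAAdAAddAdAdddAAdd
5) dAAddAdAAAdAAdAAdAd
6) AAdAAAdAdddAddAddAA
7) dddAdddAAdAAAAAAAAd
8) ddAAAdAAddAdddddddA
9) AAAdddAdAAAAdddddAA
10) dddAdAAdAdddAdddAAd
11) ddAAdAddAAdAAAdAAdA
12) AAAddAAAAddAdddAddA
13) dddAAAdddAAAAdAAAAA
14) AdAAddAdAAddddAdddd
15) AdAdAAAdAdAddAAAddA
16) ddAdAdddAdAAAAddAAA
17) AAAdAAdAAdAdddAAAdd
18) AdddAddAddAAdAAddAA
19) dAdAAAAAAAAddAdAAAd
20) AAdAdddddddAAAdAddA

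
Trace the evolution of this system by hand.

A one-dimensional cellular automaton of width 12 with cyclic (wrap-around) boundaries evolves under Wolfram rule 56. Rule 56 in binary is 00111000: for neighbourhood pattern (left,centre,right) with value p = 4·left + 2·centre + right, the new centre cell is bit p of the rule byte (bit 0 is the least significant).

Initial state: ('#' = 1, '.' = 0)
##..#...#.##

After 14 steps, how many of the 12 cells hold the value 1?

[0] ##..#...#.##
[1] ..#..#...##.
[2] ...#..#..#.#
[3] #...#..#..#.
[4] .#...#..#..#
[5] #.#...#..#..
[6] .#.#...#..#.
[7] ..#.#...#..#
[8] #..#.#...#..
[9] .#..#.#...#.
[10] ..#..#.#...#
[11] #..#..#.#...
[12] .#..#..#.#..
[13] ..#..#..#.#.
[14] ...#..#..#.#

4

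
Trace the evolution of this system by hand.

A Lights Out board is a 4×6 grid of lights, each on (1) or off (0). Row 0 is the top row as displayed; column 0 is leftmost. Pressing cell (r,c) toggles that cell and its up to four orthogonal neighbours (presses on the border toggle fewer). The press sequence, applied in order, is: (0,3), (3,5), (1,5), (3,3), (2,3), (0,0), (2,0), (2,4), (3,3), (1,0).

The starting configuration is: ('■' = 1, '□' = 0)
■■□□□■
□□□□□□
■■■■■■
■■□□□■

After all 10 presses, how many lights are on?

t=0: ■■□□□■
□□□□□□
■■■■■■
■■□□□■
t=1: ■■■■■■
□□□■□□
■■■■■■
■■□□□■
t=2: ■■■■■■
□□□■□□
■■■■■□
■■□□■□
t=3: ■■■■■□
□□□■■■
■■■■■■
■■□□■□
t=4: ■■■■■□
□□□■■■
■■■□■■
■■■■□□
t=5: ■■■■■□
□□□□■■
■■□■□■
■■■□□□
t=6: □□■■■□
■□□□■■
■■□■□■
■■■□□□
t=7: □□■■■□
□□□□■■
□□□■□■
□■■□□□
t=8: □□■■■□
□□□□□■
□□□□■□
□■■□■□
t=9: □□■■■□
□□□□□■
□□□■■□
□■□■□□
t=10: ■□■■■□
■■□□□■
■□□■■□
□■□■□□

12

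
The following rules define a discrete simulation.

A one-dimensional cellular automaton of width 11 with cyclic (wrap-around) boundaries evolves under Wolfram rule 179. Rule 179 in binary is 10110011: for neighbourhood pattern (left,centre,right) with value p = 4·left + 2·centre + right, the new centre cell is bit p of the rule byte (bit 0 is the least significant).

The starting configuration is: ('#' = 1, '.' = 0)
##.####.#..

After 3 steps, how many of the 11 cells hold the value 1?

t=0: ##.####.#..
t=1: ..#.##.#.##
t=2: ##.#..#.#..
t=3: ..#.##.#.##

6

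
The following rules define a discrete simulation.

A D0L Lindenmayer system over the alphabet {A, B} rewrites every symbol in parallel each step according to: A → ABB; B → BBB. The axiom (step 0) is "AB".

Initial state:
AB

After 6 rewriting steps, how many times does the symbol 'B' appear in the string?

k=0  AB
k=1  ABBBBB
k=2  ABBBBBBBBBBBBBBBBB
k=3  ABBBBBBBBBBBBBBBBBBBBBBBBBBBBBBBBBBBBBBBBBBBBBBBBBBBBB
k=4  ABBBBBBBBBBBBBBBBBBBBBBBBBBBBBBBBBBBBBBBBBBBBBBBBBBBBBBBBB…BBBBBBBBBBBBBBBBBBBBBBBBBBBBBBBBBBBBBBBBBBBBBBBBBBBBBBBBBB  (len 162)
k=5  ABBBBBBBBBBBBBBBBBBBBBBBBBBBBBBBBBBBBBBBBBBBBBBBBBBBBBBBBB…BBBBBBBBBBBBBBBBBBBBBBBBBBBBBBBBBBBBBBBBBBBBBBBBBBBBBBBBBB  (len 486)
k=6  ABBBBBBBBBBBBBBBBBBBBBBBBBBBBBBBBBBBBBBBBBBBBBBBBBBBBBBBBB…BBBBBBBBBBBBBBBBBBBBBBBBBBBBBBBBBBBBBBBBBBBBBBBBBBBBBBBBBB  (len 1458)

1457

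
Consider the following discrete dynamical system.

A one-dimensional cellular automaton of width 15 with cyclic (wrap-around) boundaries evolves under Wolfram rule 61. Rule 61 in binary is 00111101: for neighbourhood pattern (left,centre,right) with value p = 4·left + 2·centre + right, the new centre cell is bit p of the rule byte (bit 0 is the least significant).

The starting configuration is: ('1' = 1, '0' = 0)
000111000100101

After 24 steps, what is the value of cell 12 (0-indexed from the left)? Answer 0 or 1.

0

step 0: 000111000100101
step 1: 110100110110111
step 2: 001110101101100
step 3: 101001111011011
step 4: 011101000110110
step 5: 010011110101101
step 6: 111010001111011
step 7: 000111101000110
step 8: 110100011110101
step 9: 001111010001111
step 10: 101000111101000
step 11: 111110100011110
step 12: 100001111010001
step 13: 011101000111101
step 14: 110011110100011
step 15: 001010001111010
step 16: 101111101000111
step 17: 011000011110100
step 18: 010111010001111
step 19: 111100111101000
step 20: 100010100011110
step 21: 111011111010001
step 22: 000110000111101
step 23: 110101110100011
step 24: 001111001111010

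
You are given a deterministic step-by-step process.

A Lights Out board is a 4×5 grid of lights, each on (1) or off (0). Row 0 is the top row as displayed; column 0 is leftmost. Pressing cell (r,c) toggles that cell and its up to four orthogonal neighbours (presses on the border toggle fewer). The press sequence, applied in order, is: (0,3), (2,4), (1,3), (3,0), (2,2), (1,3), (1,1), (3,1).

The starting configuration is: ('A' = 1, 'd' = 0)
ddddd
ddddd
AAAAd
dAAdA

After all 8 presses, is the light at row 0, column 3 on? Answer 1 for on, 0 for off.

0) ddddd
ddddd
AAAAd
dAAdA
1) ddAAA
dddAd
AAAAd
dAAdA
2) ddAAA
dddAA
AAAdA
dAAdd
3) ddAdA
ddAdd
AAAAA
dAAdd
4) ddAdA
ddAdd
dAAAA
AdAdd
5) ddAdA
ddddd
ddddA
Adddd
6) ddAAA
ddAAA
dddAA
Adddd
7) dAAAA
AAdAA
dAdAA
Adddd
8) dAAAA
AAdAA
dddAA
dAAdd

1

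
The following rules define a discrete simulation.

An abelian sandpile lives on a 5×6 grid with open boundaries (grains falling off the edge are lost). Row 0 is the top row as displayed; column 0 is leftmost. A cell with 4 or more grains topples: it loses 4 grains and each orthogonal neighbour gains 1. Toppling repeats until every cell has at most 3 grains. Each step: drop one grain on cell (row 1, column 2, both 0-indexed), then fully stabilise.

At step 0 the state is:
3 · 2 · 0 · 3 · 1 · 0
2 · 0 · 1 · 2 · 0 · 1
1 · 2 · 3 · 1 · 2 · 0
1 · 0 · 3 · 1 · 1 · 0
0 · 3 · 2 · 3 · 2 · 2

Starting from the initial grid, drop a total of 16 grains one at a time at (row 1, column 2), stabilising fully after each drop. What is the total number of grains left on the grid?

51

t=0: 3 · 2 · 0 · 3 · 1 · 0
2 · 0 · 1 · 2 · 0 · 1
1 · 2 · 3 · 1 · 2 · 0
1 · 0 · 3 · 1 · 1 · 0
0 · 3 · 2 · 3 · 2 · 2
t=1: 3 · 2 · 0 · 3 · 1 · 0
2 · 0 · 2 · 2 · 0 · 1
1 · 2 · 3 · 1 · 2 · 0
1 · 0 · 3 · 1 · 1 · 0
0 · 3 · 2 · 3 · 2 · 2
t=2: 3 · 2 · 0 · 3 · 1 · 0
2 · 0 · 3 · 2 · 0 · 1
1 · 2 · 3 · 1 · 2 · 0
1 · 0 · 3 · 1 · 1 · 0
0 · 3 · 2 · 3 · 2 · 2
t=3: 3 · 2 · 1 · 3 · 1 · 0
2 · 1 · 1 · 3 · 0 · 1
1 · 3 · 1 · 2 · 2 · 0
1 · 1 · 0 · 2 · 1 · 0
0 · 3 · 3 · 3 · 2 · 2
t=4: 3 · 2 · 1 · 3 · 1 · 0
2 · 1 · 2 · 3 · 0 · 1
1 · 3 · 1 · 2 · 2 · 0
1 · 1 · 0 · 2 · 1 · 0
0 · 3 · 3 · 3 · 2 · 2
t=5: 3 · 2 · 1 · 3 · 1 · 0
2 · 1 · 3 · 3 · 0 · 1
1 · 3 · 1 · 2 · 2 · 0
1 · 1 · 0 · 2 · 1 · 0
0 · 3 · 3 · 3 · 2 · 2
t=6: 3 · 2 · 3 · 0 · 2 · 0
2 · 2 · 1 · 1 · 1 · 1
1 · 3 · 2 · 3 · 2 · 0
1 · 1 · 0 · 2 · 1 · 0
0 · 3 · 3 · 3 · 2 · 2
t=7: 3 · 2 · 3 · 0 · 2 · 0
2 · 2 · 2 · 1 · 1 · 1
1 · 3 · 2 · 3 · 2 · 0
1 · 1 · 0 · 2 · 1 · 0
0 · 3 · 3 · 3 · 2 · 2
t=8: 3 · 2 · 3 · 0 · 2 · 0
2 · 2 · 3 · 1 · 1 · 1
1 · 3 · 2 · 3 · 2 · 0
1 · 1 · 0 · 2 · 1 · 0
0 · 3 · 3 · 3 · 2 · 2
t=9: 3 · 3 · 0 · 1 · 2 · 0
2 · 3 · 1 · 2 · 1 · 1
1 · 3 · 3 · 3 · 2 · 0
1 · 1 · 0 · 2 · 1 · 0
0 · 3 · 3 · 3 · 2 · 2
t=10: 3 · 3 · 0 · 1 · 2 · 0
2 · 3 · 2 · 2 · 1 · 1
1 · 3 · 3 · 3 · 2 · 0
1 · 1 · 0 · 2 · 1 · 0
0 · 3 · 3 · 3 · 2 · 2
t=11: 3 · 3 · 0 · 1 · 2 · 0
2 · 3 · 3 · 2 · 1 · 1
1 · 3 · 3 · 3 · 2 · 0
1 · 1 · 0 · 2 · 1 · 0
0 · 3 · 3 · 3 · 2 · 2
t=12: 1 · 1 · 2 · 2 · 2 · 0
0 · 3 · 3 · 0 · 2 · 1
3 · 1 · 2 · 1 · 3 · 0
1 · 2 · 1 · 3 · 1 · 0
0 · 3 · 3 · 3 · 2 · 2
t=13: 1 · 2 · 3 · 2 · 2 · 0
1 · 0 · 1 · 1 · 2 · 1
3 · 2 · 3 · 1 · 3 · 0
1 · 2 · 1 · 3 · 1 · 0
0 · 3 · 3 · 3 · 2 · 2
t=14: 1 · 2 · 3 · 2 · 2 · 0
1 · 0 · 2 · 1 · 2 · 1
3 · 2 · 3 · 1 · 3 · 0
1 · 2 · 1 · 3 · 1 · 0
0 · 3 · 3 · 3 · 2 · 2
t=15: 1 · 2 · 3 · 2 · 2 · 0
1 · 0 · 3 · 1 · 2 · 1
3 · 2 · 3 · 1 · 3 · 0
1 · 2 · 1 · 3 · 1 · 0
0 · 3 · 3 · 3 · 2 · 2
t=16: 1 · 3 · 0 · 3 · 2 · 0
1 · 1 · 2 · 2 · 2 · 1
3 · 3 · 0 · 2 · 3 · 0
1 · 2 · 2 · 3 · 1 · 0
0 · 3 · 3 · 3 · 2 · 2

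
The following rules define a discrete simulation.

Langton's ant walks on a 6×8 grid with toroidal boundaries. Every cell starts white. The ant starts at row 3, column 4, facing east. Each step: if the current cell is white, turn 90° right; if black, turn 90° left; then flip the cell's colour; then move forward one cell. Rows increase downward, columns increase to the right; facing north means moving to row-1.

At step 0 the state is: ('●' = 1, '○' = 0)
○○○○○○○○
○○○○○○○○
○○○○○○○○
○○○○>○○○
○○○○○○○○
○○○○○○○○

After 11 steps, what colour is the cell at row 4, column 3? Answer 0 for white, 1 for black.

0) ○○○○○○○○
○○○○○○○○
○○○○○○○○
○○○○>○○○
○○○○○○○○
○○○○○○○○
1) ○○○○○○○○
○○○○○○○○
○○○○○○○○
○○○○●○○○
○○○○v○○○
○○○○○○○○
2) ○○○○○○○○
○○○○○○○○
○○○○○○○○
○○○○●○○○
○○○<●○○○
○○○○○○○○
3) ○○○○○○○○
○○○○○○○○
○○○○○○○○
○○○^●○○○
○○○●●○○○
○○○○○○○○
4) ○○○○○○○○
○○○○○○○○
○○○○○○○○
○○○●>○○○
○○○●●○○○
○○○○○○○○
5) ○○○○○○○○
○○○○○○○○
○○○○^○○○
○○○●○○○○
○○○●●○○○
○○○○○○○○
6) ○○○○○○○○
○○○○○○○○
○○○○●>○○
○○○●○○○○
○○○●●○○○
○○○○○○○○
7) ○○○○○○○○
○○○○○○○○
○○○○●●○○
○○○●○v○○
○○○●●○○○
○○○○○○○○
8) ○○○○○○○○
○○○○○○○○
○○○○●●○○
○○○●<●○○
○○○●●○○○
○○○○○○○○
9) ○○○○○○○○
○○○○○○○○
○○○○^●○○
○○○●●●○○
○○○●●○○○
○○○○○○○○
10) ○○○○○○○○
○○○○○○○○
○○○<○●○○
○○○●●●○○
○○○●●○○○
○○○○○○○○
11) ○○○○○○○○
○○○^○○○○
○○○●○●○○
○○○●●●○○
○○○●●○○○
○○○○○○○○

1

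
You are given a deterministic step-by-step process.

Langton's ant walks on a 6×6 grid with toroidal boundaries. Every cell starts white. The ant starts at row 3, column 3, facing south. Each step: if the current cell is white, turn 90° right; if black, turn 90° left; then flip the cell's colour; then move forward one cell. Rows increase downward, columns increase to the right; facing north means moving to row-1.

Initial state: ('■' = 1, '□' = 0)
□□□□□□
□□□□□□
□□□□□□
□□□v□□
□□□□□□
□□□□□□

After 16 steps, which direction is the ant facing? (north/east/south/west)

gen 0: □□□□□□
□□□□□□
□□□□□□
□□□v□□
□□□□□□
□□□□□□
gen 1: □□□□□□
□□□□□□
□□□□□□
□□<■□□
□□□□□□
□□□□□□
gen 2: □□□□□□
□□□□□□
□□^□□□
□□■■□□
□□□□□□
□□□□□□
gen 3: □□□□□□
□□□□□□
□□■>□□
□□■■□□
□□□□□□
□□□□□□
gen 4: □□□□□□
□□□□□□
□□■■□□
□□■v□□
□□□□□□
□□□□□□
gen 5: □□□□□□
□□□□□□
□□■■□□
□□■□>□
□□□□□□
□□□□□□
gen 6: □□□□□□
□□□□□□
□□■■□□
□□■□■□
□□□□v□
□□□□□□
gen 7: □□□□□□
□□□□□□
□□■■□□
□□■□■□
□□□<■□
□□□□□□
gen 8: □□□□□□
□□□□□□
□□■■□□
□□■^■□
□□□■■□
□□□□□□
gen 9: □□□□□□
□□□□□□
□□■■□□
□□■■>□
□□□■■□
□□□□□□
gen 10: □□□□□□
□□□□□□
□□■■^□
□□■■□□
□□□■■□
□□□□□□
gen 11: □□□□□□
□□□□□□
□□■■■>
□□■■□□
□□□■■□
□□□□□□
gen 12: □□□□□□
□□□□□□
□□■■■■
□□■■□v
□□□■■□
□□□□□□
gen 13: □□□□□□
□□□□□□
□□■■■■
□□■■<■
□□□■■□
□□□□□□
gen 14: □□□□□□
□□□□□□
□□■■^■
□□■■■■
□□□■■□
□□□□□□
gen 15: □□□□□□
□□□□□□
□□■<□■
□□■■■■
□□□■■□
□□□□□□
gen 16: □□□□□□
□□□□□□
□□■□□■
□□■v■■
□□□■■□
□□□□□□

south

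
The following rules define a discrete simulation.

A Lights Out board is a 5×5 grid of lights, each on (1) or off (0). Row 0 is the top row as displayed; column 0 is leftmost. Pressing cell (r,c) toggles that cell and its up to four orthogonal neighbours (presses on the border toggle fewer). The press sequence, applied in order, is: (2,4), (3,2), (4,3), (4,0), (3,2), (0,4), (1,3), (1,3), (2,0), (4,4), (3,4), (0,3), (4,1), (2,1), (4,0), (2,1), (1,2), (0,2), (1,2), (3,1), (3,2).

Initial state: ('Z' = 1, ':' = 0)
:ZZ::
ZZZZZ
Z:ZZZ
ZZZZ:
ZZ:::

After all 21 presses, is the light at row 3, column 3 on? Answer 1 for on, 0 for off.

0) :ZZ::
ZZZZZ
Z:ZZZ
ZZZZ:
ZZ:::
1) :ZZ::
ZZZZ:
Z:Z::
ZZZZZ
ZZ:::
2) :ZZ::
ZZZZ:
Z::::
Z:::Z
ZZZ::
3) :ZZ::
ZZZZ:
Z::::
Z::ZZ
ZZ:ZZ
4) :ZZ::
ZZZZ:
Z::::
:::ZZ
:::ZZ
5) :ZZ::
ZZZZ:
Z:Z::
:ZZ:Z
::ZZZ
6) :ZZZZ
ZZZZZ
Z:Z::
:ZZ:Z
::ZZZ
7) :ZZ:Z
ZZ:::
Z:ZZ:
:ZZ:Z
::ZZZ
8) :ZZZZ
ZZZZZ
Z:Z::
:ZZ:Z
::ZZZ
9) :ZZZZ
:ZZZZ
:ZZ::
ZZZ:Z
::ZZZ
10) :ZZZZ
:ZZZZ
:ZZ::
ZZZ::
::Z::
11) :ZZZZ
:ZZZZ
:ZZ:Z
ZZZZZ
::Z:Z
12) :Z:::
:ZZ:Z
:ZZ:Z
ZZZZZ
::Z:Z
13) :Z:::
:ZZ:Z
:ZZ:Z
Z:ZZZ
ZZ::Z
14) :Z:::
::Z:Z
Z:::Z
ZZZZZ
ZZ::Z
15) :Z:::
::Z:Z
Z:::Z
:ZZZZ
::::Z
16) :Z:::
:ZZ:Z
:ZZ:Z
::ZZZ
::::Z
17) :ZZ::
:::ZZ
:Z::Z
::ZZZ
::::Z
18) :::Z:
::ZZZ
:Z::Z
::ZZZ
::::Z
19) ::ZZ:
:Z::Z
:ZZ:Z
::ZZZ
::::Z
20) ::ZZ:
:Z::Z
::Z:Z
ZZ:ZZ
:Z::Z
21) ::ZZ:
:Z::Z
::::Z
Z:Z:Z
:ZZ:Z

0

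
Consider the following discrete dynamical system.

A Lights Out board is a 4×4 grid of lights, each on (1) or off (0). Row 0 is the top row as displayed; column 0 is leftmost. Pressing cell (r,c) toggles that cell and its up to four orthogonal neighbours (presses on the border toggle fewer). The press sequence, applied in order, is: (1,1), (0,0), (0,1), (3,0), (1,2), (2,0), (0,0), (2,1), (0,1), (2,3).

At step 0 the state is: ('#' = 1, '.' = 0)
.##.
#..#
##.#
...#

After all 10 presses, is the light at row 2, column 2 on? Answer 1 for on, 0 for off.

k=0  .##.
#..#
##.#
...#
k=1  ..#.
.###
#..#
...#
k=2  ###.
####
#..#
...#
k=3  ....
#.##
#..#
...#
k=4  ....
#.##
...#
##.#
k=5  ..#.
##..
..##
##.#
k=6  ..#.
.#..
####
.#.#
k=7  ###.
##..
####
.#.#
k=8  ###.
#...
...#
...#
k=9  ....
##..
...#
...#
k=10  ....
##.#
..#.
....

1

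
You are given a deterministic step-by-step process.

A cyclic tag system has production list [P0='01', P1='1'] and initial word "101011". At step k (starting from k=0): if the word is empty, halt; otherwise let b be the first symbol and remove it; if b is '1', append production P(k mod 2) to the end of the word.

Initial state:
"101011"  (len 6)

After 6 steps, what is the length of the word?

t=0: "101011"  (len 6)
t=1: "0101101"  (len 7)
t=2: "101101"  (len 6)
t=3: "0110101"  (len 7)
t=4: "110101"  (len 6)
t=5: "1010101"  (len 7)
t=6: "0101011"  (len 7)

7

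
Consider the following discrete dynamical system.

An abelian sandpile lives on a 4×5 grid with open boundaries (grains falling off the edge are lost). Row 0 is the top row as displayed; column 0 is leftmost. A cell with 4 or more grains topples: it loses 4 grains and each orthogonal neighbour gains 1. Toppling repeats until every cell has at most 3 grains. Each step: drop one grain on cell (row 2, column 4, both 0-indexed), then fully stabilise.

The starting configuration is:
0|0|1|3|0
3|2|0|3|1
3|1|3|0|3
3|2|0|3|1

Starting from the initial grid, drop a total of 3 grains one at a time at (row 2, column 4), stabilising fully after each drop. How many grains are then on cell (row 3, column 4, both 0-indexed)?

step 0: 0|0|1|3|0
3|2|0|3|1
3|1|3|0|3
3|2|0|3|1
step 1: 0|0|1|3|0
3|2|0|3|2
3|1|3|1|0
3|2|0|3|2
step 2: 0|0|1|3|0
3|2|0|3|2
3|1|3|1|1
3|2|0|3|2
step 3: 0|0|1|3|0
3|2|0|3|2
3|1|3|1|2
3|2|0|3|2

2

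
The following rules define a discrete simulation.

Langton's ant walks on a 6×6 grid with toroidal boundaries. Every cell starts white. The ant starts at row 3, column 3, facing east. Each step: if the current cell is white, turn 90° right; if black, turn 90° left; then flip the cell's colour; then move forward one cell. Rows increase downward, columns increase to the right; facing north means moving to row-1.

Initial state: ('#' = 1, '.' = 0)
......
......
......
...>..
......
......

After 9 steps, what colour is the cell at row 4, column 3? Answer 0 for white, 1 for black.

1

gen 0: ......
......
......
...>..
......
......
gen 1: ......
......
......
...#..
...v..
......
gen 2: ......
......
......
...#..
..<#..
......
gen 3: ......
......
......
..^#..
..##..
......
gen 4: ......
......
......
..#>..
..##..
......
gen 5: ......
......
...^..
..#...
..##..
......
gen 6: ......
......
...#>.
..#...
..##..
......
gen 7: ......
......
...##.
..#.v.
..##..
......
gen 8: ......
......
...##.
..#<#.
..##..
......
gen 9: ......
......
...^#.
..###.
..##..
......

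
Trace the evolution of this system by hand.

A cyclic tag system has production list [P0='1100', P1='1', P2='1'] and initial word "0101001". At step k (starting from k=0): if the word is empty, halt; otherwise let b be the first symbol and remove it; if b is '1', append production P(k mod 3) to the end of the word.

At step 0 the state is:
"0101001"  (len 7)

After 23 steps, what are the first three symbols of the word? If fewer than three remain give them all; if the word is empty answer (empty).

100

t=0: "0101001"  (len 7)
t=1: "101001"  (len 6)
t=2: "010011"  (len 6)
t=3: "10011"  (len 5)
t=4: "00111100"  (len 8)
t=5: "0111100"  (len 7)
t=6: "111100"  (len 6)
t=7: "111001100"  (len 9)
t=8: "110011001"  (len 9)
t=9: "100110011"  (len 9)
t=10: "001100111100"  (len 12)
t=11: "01100111100"  (len 11)
t=12: "1100111100"  (len 10)
t=13: "1001111001100"  (len 13)
t=14: "0011110011001"  (len 13)
t=15: "011110011001"  (len 12)
t=16: "11110011001"  (len 11)
t=17: "11100110011"  (len 11)
t=18: "11001100111"  (len 11)
t=19: "10011001111100"  (len 14)
t=20: "00110011111001"  (len 14)
t=21: "0110011111001"  (len 13)
t=22: "110011111001"  (len 12)
t=23: "100111110011"  (len 12)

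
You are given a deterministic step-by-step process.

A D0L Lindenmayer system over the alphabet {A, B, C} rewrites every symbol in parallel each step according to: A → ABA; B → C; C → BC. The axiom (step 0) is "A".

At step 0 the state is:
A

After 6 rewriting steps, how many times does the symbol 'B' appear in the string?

51

k=0  A
k=1  ABA
k=2  ABACABA
k=3  ABACABABCABACABA
k=4  ABACABABCABACABACBCABACABABCABACABA
k=5  ABACABABCABACABACBCABACABABCABACABABCCBCABACABABCABACABACBCABACABABCABACABA
k=6  ABACABABCABACABACBCABACABABCABACABABCCBCABACABABCABACABACB…BCABACABABCABACABABCCBCABACABABCABACABACBCABACABABCABACABA  (len 158)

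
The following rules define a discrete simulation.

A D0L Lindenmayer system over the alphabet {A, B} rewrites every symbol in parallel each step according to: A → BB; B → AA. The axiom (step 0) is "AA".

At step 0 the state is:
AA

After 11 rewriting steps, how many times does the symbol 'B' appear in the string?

4096

[0] AA
[1] BBBB
[2] AAAAAAAA
[3] BBBBBBBBBBBBBBBB
[4] AAAAAAAAAAAAAAAAAAAAAAAAAAAAAAAA
[5] BBBBBBBBBBBBBBBBBBBBBBBBBBBBBBBBBBBBBBBBBBBBBBBBBBBBBBBBBBBBBBBB
[6] AAAAAAAAAAAAAAAAAAAAAAAAAAAAAAAAAAAAAAAAAAAAAAAAAAAAAAAAAA…AAAAAAAAAAAAAAAAAAAAAAAAAAAAAAAAAAAAAAAAAAAAAAAAAAAAAAAAAA  (len 128)
[7] BBBBBBBBBBBBBBBBBBBBBBBBBBBBBBBBBBBBBBBBBBBBBBBBBBBBBBBBBB…BBBBBBBBBBBBBBBBBBBBBBBBBBBBBBBBBBBBBBBBBBBBBBBBBBBBBBBBBB  (len 256)
[8] AAAAAAAAAAAAAAAAAAAAAAAAAAAAAAAAAAAAAAAAAAAAAAAAAAAAAAAAAA…AAAAAAAAAAAAAAAAAAAAAAAAAAAAAAAAAAAAAAAAAAAAAAAAAAAAAAAAAA  (len 512)
[9] BBBBBBBBBBBBBBBBBBBBBBBBBBBBBBBBBBBBBBBBBBBBBBBBBBBBBBBBBB…BBBBBBBBBBBBBBBBBBBBBBBBBBBBBBBBBBBBBBBBBBBBBBBBBBBBBBBBBB  (len 1024)
[10] AAAAAAAAAAAAAAAAAAAAAAAAAAAAAAAAAAAAAAAAAAAAAAAAAAAAAAAAAA…AAAAAAAAAAAAAAAAAAAAAAAAAAAAAAAAAAAAAAAAAAAAAAAAAAAAAAAAAA  (len 2048)
[11] BBBBBBBBBBBBBBBBBBBBBBBBBBBBBBBBBBBBBBBBBBBBBBBBBBBBBBBBBB…BBBBBBBBBBBBBBBBBBBBBBBBBBBBBBBBBBBBBBBBBBBBBBBBBBBBBBBBBB  (len 4096)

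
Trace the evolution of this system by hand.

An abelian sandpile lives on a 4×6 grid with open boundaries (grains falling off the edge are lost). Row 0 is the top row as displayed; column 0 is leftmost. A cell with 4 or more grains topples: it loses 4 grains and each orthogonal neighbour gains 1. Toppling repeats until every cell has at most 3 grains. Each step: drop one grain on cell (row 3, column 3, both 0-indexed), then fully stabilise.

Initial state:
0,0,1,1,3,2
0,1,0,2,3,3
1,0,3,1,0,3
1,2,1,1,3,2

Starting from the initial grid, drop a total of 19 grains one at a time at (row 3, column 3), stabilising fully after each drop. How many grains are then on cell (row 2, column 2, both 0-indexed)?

0) 0,0,1,1,3,2
0,1,0,2,3,3
1,0,3,1,0,3
1,2,1,1,3,2
1) 0,0,1,1,3,2
0,1,0,2,3,3
1,0,3,1,0,3
1,2,1,2,3,2
2) 0,0,1,1,3,2
0,1,0,2,3,3
1,0,3,1,0,3
1,2,1,3,3,2
3) 0,0,1,1,3,2
0,1,0,2,3,3
1,0,3,2,1,3
1,2,2,1,0,3
4) 0,0,1,1,3,2
0,1,0,2,3,3
1,0,3,2,1,3
1,2,2,2,0,3
5) 0,0,1,1,3,2
0,1,0,2,3,3
1,0,3,2,1,3
1,2,2,3,0,3
6) 0,0,1,1,3,2
0,1,0,2,3,3
1,0,3,3,1,3
1,2,3,0,1,3
7) 0,0,1,1,3,2
0,1,0,2,3,3
1,0,3,3,1,3
1,2,3,1,1,3
8) 0,0,1,1,3,2
0,1,0,2,3,3
1,0,3,3,1,3
1,2,3,2,1,3
9) 0,0,1,1,3,2
0,1,0,2,3,3
1,0,3,3,1,3
1,2,3,3,1,3
10) 0,0,1,1,3,2
0,1,1,3,3,3
1,1,1,1,2,3
1,3,1,2,2,3
11) 0,0,1,1,3,2
0,1,1,3,3,3
1,1,1,1,2,3
1,3,1,3,2,3
12) 0,0,1,1,3,2
0,1,1,3,3,3
1,1,1,2,2,3
1,3,2,0,3,3
13) 0,0,1,1,3,2
0,1,1,3,3,3
1,1,1,2,2,3
1,3,2,1,3,3
14) 0,0,1,1,3,2
0,1,1,3,3,3
1,1,1,2,2,3
1,3,2,2,3,3
15) 0,0,1,1,3,2
0,1,1,3,3,3
1,1,1,2,2,3
1,3,2,3,3,3
16) 0,0,1,3,1,0
0,1,2,1,3,2
1,1,2,1,2,2
1,3,3,2,2,1
17) 0,0,1,3,1,0
0,1,2,1,3,2
1,1,2,1,2,2
1,3,3,3,2,1
18) 0,0,1,3,1,0
0,1,2,1,3,2
1,2,3,2,2,2
2,0,1,1,3,1
19) 0,0,1,3,1,0
0,1,2,1,3,2
1,2,3,2,2,2
2,0,1,2,3,1

3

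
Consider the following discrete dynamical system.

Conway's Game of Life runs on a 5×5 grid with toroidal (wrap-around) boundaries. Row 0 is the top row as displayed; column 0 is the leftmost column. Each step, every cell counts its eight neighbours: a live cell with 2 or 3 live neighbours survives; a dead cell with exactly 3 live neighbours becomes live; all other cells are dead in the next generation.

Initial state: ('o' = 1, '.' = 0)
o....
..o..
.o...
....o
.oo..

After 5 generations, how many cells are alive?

5

gen 0: o....
..o..
.o...
....o
.oo..
gen 1: ..o..
.o...
.....
ooo..
oo...
gen 2: o.o..
.....
o.o..
o.o..
o....
gen 3: .o...
.....
.....
o...o
o...o
gen 4: o....
.....
.....
o...o
.o..o
gen 5: o....
.....
.....
o...o
.o..o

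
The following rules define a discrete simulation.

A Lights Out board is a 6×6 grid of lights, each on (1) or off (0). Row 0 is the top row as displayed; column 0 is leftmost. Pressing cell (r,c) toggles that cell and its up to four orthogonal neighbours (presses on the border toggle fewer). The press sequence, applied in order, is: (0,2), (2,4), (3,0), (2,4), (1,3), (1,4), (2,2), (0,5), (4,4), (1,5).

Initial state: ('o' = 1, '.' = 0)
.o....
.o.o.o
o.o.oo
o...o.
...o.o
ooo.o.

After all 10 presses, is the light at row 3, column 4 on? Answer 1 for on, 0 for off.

0

t=0: .o....
.o.o.o
o.o.oo
o...o.
...o.o
ooo.o.
t=1: ..oo..
.ooo.o
o.o.oo
o...o.
...o.o
ooo.o.
t=2: ..oo..
.ooooo
o.oo..
o.....
...o.o
ooo.o.
t=3: ..oo..
.ooooo
..oo..
.o....
o..o.o
ooo.o.
t=4: ..oo..
.ooo.o
..o.oo
.o..o.
o..o.o
ooo.o.
t=5: ..o...
.o..oo
..oooo
.o..o.
o..o.o
ooo.o.
t=6: ..o.o.
.o.o..
..oo.o
.o..o.
o..o.o
ooo.o.
t=7: ..o.o.
.ooo..
.o...o
.oo.o.
o..o.o
ooo.o.
t=8: ..o..o
.ooo.o
.o...o
.oo.o.
o..o.o
ooo.o.
t=9: ..o..o
.ooo.o
.o...o
.oo...
o...o.
ooo...
t=10: ..o...
.oooo.
.o....
.oo...
o...o.
ooo...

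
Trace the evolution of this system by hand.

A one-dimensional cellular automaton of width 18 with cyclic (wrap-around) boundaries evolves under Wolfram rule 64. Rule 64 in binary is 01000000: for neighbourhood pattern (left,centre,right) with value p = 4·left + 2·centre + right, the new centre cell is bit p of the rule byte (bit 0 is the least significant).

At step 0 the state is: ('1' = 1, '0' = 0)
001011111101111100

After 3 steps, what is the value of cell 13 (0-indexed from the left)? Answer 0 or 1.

0

t=0: 001011111101111100
t=1: 000000000100000100
t=2: 000000000000000000
t=3: 000000000000000000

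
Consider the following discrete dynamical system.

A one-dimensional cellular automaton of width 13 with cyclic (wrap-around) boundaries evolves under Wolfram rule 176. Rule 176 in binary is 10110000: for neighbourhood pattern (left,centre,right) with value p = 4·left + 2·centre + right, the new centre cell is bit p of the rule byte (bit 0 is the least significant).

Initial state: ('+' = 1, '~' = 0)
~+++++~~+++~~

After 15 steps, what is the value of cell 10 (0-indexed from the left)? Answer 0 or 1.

1

step 0: ~+++++~~+++~~
step 1: ~~+++~+~~+~+~
step 2: ~~~+~+~+~~+~+
step 3: +~~~+~+~+~~+~
step 4: ~+~~~+~+~+~~+
step 5: +~+~~~+~+~+~~
step 6: ~+~+~~~+~+~+~
step 7: ~~+~+~~~+~+~+
step 8: +~~+~+~~~+~+~
step 9: ~+~~+~+~~~+~+
step 10: +~+~~+~+~~~+~
step 11: ~+~+~~+~+~~~+
step 12: +~+~+~~+~+~~~
step 13: ~+~+~+~~+~+~~
step 14: ~~+~+~+~~+~+~
step 15: ~~~+~+~+~~+~+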